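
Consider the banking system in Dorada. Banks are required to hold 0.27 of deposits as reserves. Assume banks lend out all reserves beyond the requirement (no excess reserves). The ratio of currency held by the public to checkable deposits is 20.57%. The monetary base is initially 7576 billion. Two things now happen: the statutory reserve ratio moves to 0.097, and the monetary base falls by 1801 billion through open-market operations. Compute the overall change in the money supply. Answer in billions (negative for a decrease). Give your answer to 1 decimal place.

3800.7 billion

Before: m₁ = (1 + 0.2057) / (0.27 + 0.2057) ≈ 2.534581, MB₁ = 7576, so M₁ = 2.534581 × 7576 ≈ 19201.9857 billion.
After: m₂ = (1 + 0.2057) / (0.097 + 0.2057) ≈ 3.983152, MB₂ = 7576 − 1801 = 5775, so M₂ = 3.983152 × 5775 = 23002.7028 billion.
ΔM = M₂ − M₁ = 23002.7028 − 19201.9857 = 3800.7171 billion.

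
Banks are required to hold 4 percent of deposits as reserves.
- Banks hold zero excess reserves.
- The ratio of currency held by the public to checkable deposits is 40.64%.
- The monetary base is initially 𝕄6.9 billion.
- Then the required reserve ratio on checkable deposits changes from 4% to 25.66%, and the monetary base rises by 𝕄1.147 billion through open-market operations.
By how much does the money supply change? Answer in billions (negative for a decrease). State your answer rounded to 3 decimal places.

-4.669 billion

Before: m₁ = (1 + 0.4064) / (0.04 + 0.4064) ≈ 3.15054, MB₁ = 6.9, so M₁ = 3.15054 × 6.9 ≈ 21.7387 billion.
After: m₂ = (1 + 0.4064) / (0.2566 + 0.4064) ≈ 2.12127, MB₂ = 6.9 + 1.147 = 8.047, so M₂ = 2.12127 × 8.047 ≈ 17.0699 billion.
ΔM = M₂ − M₁ = 17.0699 − 21.7387 = -4.6688 billion.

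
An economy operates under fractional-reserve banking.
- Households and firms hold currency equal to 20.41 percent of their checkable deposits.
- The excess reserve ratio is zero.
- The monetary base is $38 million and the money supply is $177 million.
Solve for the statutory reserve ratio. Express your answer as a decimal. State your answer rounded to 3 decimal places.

Using m = M/MB = 177/38 ≈ 4.657895. Since m = (1 + c)/(c + rr + e), the denominator satisfies c + rr + e = (1 + c)/m = (1 + 0.2041) / 4.657895 ≈ 0.258507.
With c = 0.2041 and e = 0, the statutory reserve ratio is 0.258507 − 0.2041 − 0 = 0.054407.

0.054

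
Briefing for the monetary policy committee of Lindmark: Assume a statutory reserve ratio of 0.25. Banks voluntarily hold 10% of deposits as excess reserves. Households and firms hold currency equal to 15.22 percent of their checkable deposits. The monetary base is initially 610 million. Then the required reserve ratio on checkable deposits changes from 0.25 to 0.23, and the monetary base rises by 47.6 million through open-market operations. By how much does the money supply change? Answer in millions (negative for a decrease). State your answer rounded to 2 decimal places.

171.79 million

Before: m₁ = (1 + 0.1522) / (0.25 + 0.1 + 0.1522) ≈ 2.294305, MB₁ = 610, so M₁ = 2.294305 × 610 ≈ 1399.526 million.
After: m₂ = (1 + 0.1522) / (0.23 + 0.1 + 0.1522) ≈ 2.389465, MB₂ = 610 + 47.6 = 657.6, so M₂ = 2.389465 × 657.6 ≈ 1571.3122 million.
ΔM = M₂ − M₁ = 1571.3122 − 1399.526 = 171.7862 million.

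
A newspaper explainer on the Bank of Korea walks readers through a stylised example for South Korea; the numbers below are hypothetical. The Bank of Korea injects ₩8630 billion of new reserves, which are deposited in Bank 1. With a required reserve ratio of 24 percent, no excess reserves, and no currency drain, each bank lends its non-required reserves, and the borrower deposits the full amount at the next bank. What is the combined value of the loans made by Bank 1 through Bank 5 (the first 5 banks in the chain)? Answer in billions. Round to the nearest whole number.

₩20399 billion

Bank i lends (1 − rr)^i of the original deposit: Bank 1 lends 8630·0.7600 = 6558.8000, Bank 2 lends 8630·0.7600² = 4984.6880, and so on.
Summing a geometric series: total = 8630·[0.7600·(1 − 0.7600^5) / (1 − 0.7600)] ≈ 20399.1651 billion.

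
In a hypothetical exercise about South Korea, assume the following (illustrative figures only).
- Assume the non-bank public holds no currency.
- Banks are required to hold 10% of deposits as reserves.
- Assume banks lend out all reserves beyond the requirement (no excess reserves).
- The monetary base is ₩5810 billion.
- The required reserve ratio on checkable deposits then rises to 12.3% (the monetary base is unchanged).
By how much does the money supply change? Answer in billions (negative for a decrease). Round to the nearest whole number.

-10864 billion

Initially m₁ = 1 / (0.1) = 10, so M₁ = 10 × 5810 = 58100 billion.
After the change m₂ = 1 / (0.123) ≈ 8.13008, so M₂ = 8.13008 × 5810 = 47235.7648 billion.
ΔM = M₂ − M₁ = 47235.7648 − 58100 = -10864.2352 billion.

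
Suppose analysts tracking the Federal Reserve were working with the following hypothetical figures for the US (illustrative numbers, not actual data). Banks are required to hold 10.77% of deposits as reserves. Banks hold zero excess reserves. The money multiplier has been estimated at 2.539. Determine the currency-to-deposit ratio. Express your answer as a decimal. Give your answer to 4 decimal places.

Using m = 2.539. From m = (1 + c)/(c + rr + e), rearranging gives 1 + c = m·(c + rr + e), so c·(1 − m) = m·(rr + e) − 1.
Hence c = [m·(rr + e) − 1]/(1 − m) = [2.539 × (0.1077 + 0) − 1] / (1 − 2.539) ≈ 0.472092.

0.4721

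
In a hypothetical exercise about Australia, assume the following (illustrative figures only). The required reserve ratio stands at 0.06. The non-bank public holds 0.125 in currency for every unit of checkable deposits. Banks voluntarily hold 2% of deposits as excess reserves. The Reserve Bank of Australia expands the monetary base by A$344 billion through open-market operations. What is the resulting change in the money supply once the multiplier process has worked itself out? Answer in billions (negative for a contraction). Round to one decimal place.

A$1887.8 billion

The money multiplier is m = (1 + c) / (rr + e + c) = (1 + 0.125) / (0.06 + 0.02 + 0.125) ≈ 5.48780.
The purchase adds 344 billion of base, so ΔM = m × ΔMB = 5.48780 × (+344) = 1887.8032 billion.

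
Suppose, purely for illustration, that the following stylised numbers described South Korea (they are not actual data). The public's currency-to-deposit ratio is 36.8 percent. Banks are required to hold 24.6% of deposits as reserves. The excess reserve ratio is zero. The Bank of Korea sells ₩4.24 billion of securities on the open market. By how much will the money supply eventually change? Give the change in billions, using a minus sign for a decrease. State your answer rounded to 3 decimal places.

The money multiplier is m = (1 + c) / (rr + c) = (1 + 0.368) / (0.246 + 0.368) ≈ 2.22801.
The sale removes 4.24 billion of base, so ΔM = m × ΔMB = 2.22801 × (−4.24) ≈ -9.4468 billion.

-9.447 billion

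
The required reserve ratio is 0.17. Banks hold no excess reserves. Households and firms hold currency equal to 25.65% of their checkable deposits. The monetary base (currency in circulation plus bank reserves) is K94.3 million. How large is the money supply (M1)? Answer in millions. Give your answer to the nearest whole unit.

K278 million

The money multiplier is m = (1 + c) / (rr + c) = (1 + 0.2565) / (0.17 + 0.2565) ≈ 2.9461.
So M = m × MB = 2.9461 × 94.3 ≈ 277.8172 million.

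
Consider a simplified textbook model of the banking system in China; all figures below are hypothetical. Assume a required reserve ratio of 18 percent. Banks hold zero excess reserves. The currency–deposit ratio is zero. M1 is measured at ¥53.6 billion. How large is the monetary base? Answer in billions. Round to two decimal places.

¥9.65 billion

With no currency drain and no excess reserves, the money multiplier is m = 1/rr = 1/0.18 ≈ 5.55556.
The monetary base is MB = M / m = 53.6 / 5.55556 ≈ 9.648 billion.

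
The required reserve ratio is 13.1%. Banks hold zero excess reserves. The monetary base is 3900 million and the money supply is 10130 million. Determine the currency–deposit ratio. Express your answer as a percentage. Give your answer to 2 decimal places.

Using m = M/MB = 10130/3900 ≈ 2.597436. From m = (1 + c)/(c + rr + e), rearranging gives 1 + c = m·(c + rr + e), so c·(1 − m) = m·(rr + e) − 1.
Hence c = [m·(rr + e) − 1]/(1 − m) = [2.597436 × (0.131 + 0) − 1] / (1 − 2.597436) ≈ 0.412997.

41.30%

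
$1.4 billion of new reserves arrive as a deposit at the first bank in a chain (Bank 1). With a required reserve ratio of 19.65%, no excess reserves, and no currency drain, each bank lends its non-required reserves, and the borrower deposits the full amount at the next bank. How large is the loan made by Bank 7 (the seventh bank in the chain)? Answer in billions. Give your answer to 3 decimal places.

$0.303 billion

Each bank lends a fraction (1 − rr) = 0.8035 of the deposit it receives, so Bank 7 receives 1.4·0.8035^6 and lends 1.4·0.8035^7 ≈ 0.3027 billion.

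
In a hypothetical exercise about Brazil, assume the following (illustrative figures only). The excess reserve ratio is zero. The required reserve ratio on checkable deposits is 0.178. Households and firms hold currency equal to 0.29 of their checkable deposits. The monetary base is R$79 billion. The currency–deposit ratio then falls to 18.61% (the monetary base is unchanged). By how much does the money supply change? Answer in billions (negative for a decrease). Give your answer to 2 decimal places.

Initially m₁ = (1 + 0.29) / (0.178 + 0.29) ≈ 2.75641, so M₁ = 2.75641 × 79 ≈ 217.7564 billion.
After the change m₂ = (1 + 0.1861) / (0.178 + 0.1861) ≈ 3.25762, so M₂ = 3.25762 × 79 ≈ 257.352 billion.
ΔM = M₂ − M₁ = 257.352 − 217.7564 = 39.5956 billion.

R$39.60 billion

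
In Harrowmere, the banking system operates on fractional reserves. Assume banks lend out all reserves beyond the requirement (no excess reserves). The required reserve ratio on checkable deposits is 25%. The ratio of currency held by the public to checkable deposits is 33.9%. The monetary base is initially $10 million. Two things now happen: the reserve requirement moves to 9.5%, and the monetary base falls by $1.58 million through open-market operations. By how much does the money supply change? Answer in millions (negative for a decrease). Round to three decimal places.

$3.244 million

Before: m₁ = (1 + 0.339) / (0.25 + 0.339) ≈ 2.27334, MB₁ = 10, so M₁ = 2.27334 × 10 = 22.7334 million.
After: m₂ = (1 + 0.339) / (0.095 + 0.339) ≈ 3.08525, MB₂ = 10 − 1.58 = 8.42, so M₂ = 3.08525 × 8.42 ≈ 25.9778 million.
ΔM = M₂ − M₁ = 25.9778 − 22.7334 = 3.2444 million.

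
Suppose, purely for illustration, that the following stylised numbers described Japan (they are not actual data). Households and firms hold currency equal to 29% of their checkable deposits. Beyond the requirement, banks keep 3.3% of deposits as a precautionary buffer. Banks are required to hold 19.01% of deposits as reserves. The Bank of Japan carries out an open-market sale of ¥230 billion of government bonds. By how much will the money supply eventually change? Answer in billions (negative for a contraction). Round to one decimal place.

-578.2 billion

The money multiplier is m = (1 + c) / (rr + e + c) = (1 + 0.29) / (0.1901 + 0.033 + 0.29) ≈ 2.51413.
The sale removes 230 billion of base, so ΔM = m × ΔMB = 2.51413 × (−230) = -578.2499 billion.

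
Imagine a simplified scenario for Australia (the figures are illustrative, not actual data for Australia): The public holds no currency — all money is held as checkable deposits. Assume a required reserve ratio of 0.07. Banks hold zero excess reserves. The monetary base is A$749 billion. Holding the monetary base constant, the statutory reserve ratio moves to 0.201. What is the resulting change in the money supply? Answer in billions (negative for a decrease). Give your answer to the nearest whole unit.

-6974 billion

Initially m₁ = 1 / (0.07) ≈ 14.2857, so M₁ = 14.2857 × 749 = 10699.9893 billion.
After the change m₂ = 1 / (0.201) ≈ 4.9751, so M₂ = 4.9751 × 749 = 3726.3499 billion.
ΔM = M₂ − M₁ = 3726.3499 − 10699.9893 = -6973.6394 billion.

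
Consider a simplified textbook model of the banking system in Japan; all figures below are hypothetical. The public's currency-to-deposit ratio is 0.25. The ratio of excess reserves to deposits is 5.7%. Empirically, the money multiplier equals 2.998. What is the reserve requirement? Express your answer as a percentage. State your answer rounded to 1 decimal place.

Using m = 2.998. Since m = (1 + c)/(c + rr + e), the denominator satisfies c + rr + e = (1 + c)/m = (1 + 0.25) / 2.998 ≈ 0.416945.
With c = 0.25 and e = 0.057, the reserve requirement is 0.416945 − 0.25 − 0.057 = 0.109945.

11.0%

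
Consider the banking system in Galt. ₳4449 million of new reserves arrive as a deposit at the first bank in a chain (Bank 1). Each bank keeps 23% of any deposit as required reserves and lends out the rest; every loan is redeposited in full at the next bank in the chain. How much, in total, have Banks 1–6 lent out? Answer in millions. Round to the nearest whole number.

₳11790 million

Bank i lends (1 − rr)^i of the original deposit: Bank 1 lends 4449·0.7700 = 3425.7300, Bank 2 lends 4449·0.7700² = 2637.8121, and so on.
Summing a geometric series: total = 4449·[0.7700·(1 − 0.7700^6) / (1 − 0.7700)] ≈ 11790.1357 million.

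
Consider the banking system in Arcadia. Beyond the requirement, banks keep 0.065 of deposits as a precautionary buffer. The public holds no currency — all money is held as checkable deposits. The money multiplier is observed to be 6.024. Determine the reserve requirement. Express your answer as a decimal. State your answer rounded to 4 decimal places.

Using m = 6.024. Since m = (1 + c)/(c + rr + e), the denominator satisfies c + rr + e = (1 + c)/m = (1 + 0) / 6.024 ≈ 0.166003.
With c = 0 and e = 0.065, the reserve requirement is 0.166003 − 0 − 0.065 = 0.101003.

0.1010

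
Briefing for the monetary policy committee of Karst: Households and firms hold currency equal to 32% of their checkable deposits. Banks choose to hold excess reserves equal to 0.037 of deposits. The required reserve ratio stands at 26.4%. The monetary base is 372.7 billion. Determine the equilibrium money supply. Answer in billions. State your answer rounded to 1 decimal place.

792.2 billion

The money multiplier is m = (1 + c) / (rr + e + c) = (1 + 0.32) / (0.264 + 0.037 + 0.32) ≈ 2.12560.
So M = m × MB = 2.12560 × 372.7 ≈ 792.2111 billion.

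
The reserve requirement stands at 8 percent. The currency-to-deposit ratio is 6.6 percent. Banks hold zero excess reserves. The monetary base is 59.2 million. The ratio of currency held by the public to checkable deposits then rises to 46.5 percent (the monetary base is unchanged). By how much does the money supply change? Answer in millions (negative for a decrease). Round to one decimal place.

Initially m₁ = (1 + 0.066) / (0.08 + 0.066) ≈ 7.3014, so M₁ = 7.3014 × 59.2 ≈ 432.2429 million.
After the change m₂ = (1 + 0.465) / (0.08 + 0.465) ≈ 2.6881, so M₂ = 2.6881 × 59.2 ≈ 159.1355 million.
ΔM = M₂ − M₁ = 159.1355 − 432.2429 = -273.1074 million.

-273.1 million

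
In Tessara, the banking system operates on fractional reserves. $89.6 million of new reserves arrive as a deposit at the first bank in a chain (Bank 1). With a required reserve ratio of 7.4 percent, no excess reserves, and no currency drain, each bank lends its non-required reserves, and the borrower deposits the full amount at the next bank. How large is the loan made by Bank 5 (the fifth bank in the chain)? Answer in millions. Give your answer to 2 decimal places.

Each bank lends a fraction (1 − rr) = 0.9260 of the deposit it receives, so Bank 5 receives 89.6·0.9260^4 and lends 89.6·0.9260^5 ≈ 61.0047 million.

$61.00 million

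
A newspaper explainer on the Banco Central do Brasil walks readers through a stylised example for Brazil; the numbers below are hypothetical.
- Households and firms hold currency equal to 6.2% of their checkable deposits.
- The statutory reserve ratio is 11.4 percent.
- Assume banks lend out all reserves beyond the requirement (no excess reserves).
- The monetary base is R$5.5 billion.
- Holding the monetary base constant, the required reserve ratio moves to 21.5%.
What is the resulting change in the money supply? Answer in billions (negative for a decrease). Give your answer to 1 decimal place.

Initially m₁ = (1 + 0.062) / (0.114 + 0.062) ≈ 6.0341, so M₁ = 6.0341 × 5.5 ≈ 33.1875 billion.
After the change m₂ = (1 + 0.062) / (0.215 + 0.062) ≈ 3.8339, so M₂ = 3.8339 × 5.5 ≈ 21.0864 billion.
ΔM = M₂ − M₁ = 21.0864 − 33.1875 = -12.1011 billion.

-12.1 billion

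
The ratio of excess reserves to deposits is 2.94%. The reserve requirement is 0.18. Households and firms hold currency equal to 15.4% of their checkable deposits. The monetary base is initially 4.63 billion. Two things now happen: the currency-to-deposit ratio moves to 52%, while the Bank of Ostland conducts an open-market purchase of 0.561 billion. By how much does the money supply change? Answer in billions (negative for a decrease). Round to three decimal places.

-3.885 billion

Before: m₁ = (1 + 0.154) / (0.18 + 0.0294 + 0.154) ≈ 3.17556, MB₁ = 4.63, so M₁ = 3.17556 × 4.63 ≈ 14.7028 billion.
After: m₂ = (1 + 0.52) / (0.18 + 0.0294 + 0.52) ≈ 2.08390, MB₂ = 4.63 + 0.561 = 5.191, so M₂ = 2.08390 × 5.191 ≈ 10.8175 billion.
ΔM = M₂ − M₁ = 10.8175 − 14.7028 = -3.8853 billion.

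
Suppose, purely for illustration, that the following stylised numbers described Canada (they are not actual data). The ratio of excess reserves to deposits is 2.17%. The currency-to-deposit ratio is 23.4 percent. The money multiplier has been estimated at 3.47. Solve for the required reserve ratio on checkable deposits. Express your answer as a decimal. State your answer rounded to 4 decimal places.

0.0999

Using m = 3.47. Since m = (1 + c)/(c + rr + e), the denominator satisfies c + rr + e = (1 + c)/m = (1 + 0.234) / 3.47 ≈ 0.355620.
With c = 0.234 and e = 0.0217, the required reserve ratio on checkable deposits is 0.355620 − 0.234 − 0.0217 = 0.09992.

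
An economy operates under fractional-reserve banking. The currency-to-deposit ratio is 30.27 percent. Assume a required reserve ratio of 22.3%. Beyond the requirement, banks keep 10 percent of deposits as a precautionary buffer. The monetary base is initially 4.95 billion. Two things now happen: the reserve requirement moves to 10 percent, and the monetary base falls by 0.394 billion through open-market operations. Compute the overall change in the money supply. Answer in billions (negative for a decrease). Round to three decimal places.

1.501 billion

Before: m₁ = (1 + 0.3027) / (0.223 + 0.1 + 0.3027) ≈ 2.08199, MB₁ = 4.95, so M₁ = 2.08199 × 4.95 ≈ 10.3059 billion.
After: m₂ = (1 + 0.3027) / (0.1 + 0.1 + 0.3027) ≈ 2.59141, MB₂ = 4.95 − 0.394 = 4.556, so M₂ = 2.59141 × 4.556 ≈ 11.8065 billion.
ΔM = M₂ − M₁ = 11.8065 − 10.3059 = 1.5006 billion.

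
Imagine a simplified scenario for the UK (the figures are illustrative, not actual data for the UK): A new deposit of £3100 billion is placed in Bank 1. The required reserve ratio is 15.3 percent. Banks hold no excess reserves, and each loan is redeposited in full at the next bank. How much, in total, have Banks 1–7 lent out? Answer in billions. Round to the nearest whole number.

£11794 billion

Bank i lends (1 − rr)^i of the original deposit: Bank 1 lends 3100·0.8470 = 2625.7000, Bank 2 lends 3100·0.8470² = 2223.9679, and so on.
Summing a geometric series: total = 3100·[0.8470·(1 − 0.8470^7) / (1 − 0.8470)] ≈ 11794.3644 billion.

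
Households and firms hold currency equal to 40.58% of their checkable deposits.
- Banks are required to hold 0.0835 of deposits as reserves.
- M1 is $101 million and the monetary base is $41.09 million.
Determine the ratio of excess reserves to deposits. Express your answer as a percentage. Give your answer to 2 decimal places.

Using m = M/MB = 101/41.09 ≈ 2.458019. Since m = (1 + c)/(c + rr + e), the denominator satisfies c + rr + e = (1 + c)/m = (1 + 0.4058) / 2.458019 ≈ 0.571924.
With c = 0.4058 and rr = 0.0835, the ratio of excess reserves to deposits is 0.571924 − 0.4058 − 0.0835 = 0.082624.

8.26%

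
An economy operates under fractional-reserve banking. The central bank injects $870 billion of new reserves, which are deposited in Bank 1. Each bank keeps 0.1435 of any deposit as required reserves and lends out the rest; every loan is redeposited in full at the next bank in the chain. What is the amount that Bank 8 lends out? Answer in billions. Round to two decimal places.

Each bank lends a fraction (1 − rr) = 0.8565 of the deposit it receives, so Bank 8 receives 870·0.8565^7 and lends 870·0.8565^8 ≈ 251.9638 billion.

$251.96 billion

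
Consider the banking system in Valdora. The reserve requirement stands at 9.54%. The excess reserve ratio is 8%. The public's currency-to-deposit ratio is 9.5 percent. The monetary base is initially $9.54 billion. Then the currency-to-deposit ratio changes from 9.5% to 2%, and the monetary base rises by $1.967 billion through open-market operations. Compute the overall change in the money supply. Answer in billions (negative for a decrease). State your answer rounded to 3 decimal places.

$21.434 billion

Before: m₁ = (1 + 0.095) / (0.0954 + 0.08 + 0.095) ≈ 4.049556, MB₁ = 9.54, so M₁ = 4.049556 × 9.54 ≈ 38.6328 billion.
After: m₂ = (1 + 0.02) / (0.0954 + 0.08 + 0.02) ≈ 5.220061, MB₂ = 9.54 + 1.967 = 11.507, so M₂ = 5.220061 × 11.507 ≈ 60.0672 billion.
ΔM = M₂ − M₁ = 60.0672 − 38.6328 = 21.4344 billion.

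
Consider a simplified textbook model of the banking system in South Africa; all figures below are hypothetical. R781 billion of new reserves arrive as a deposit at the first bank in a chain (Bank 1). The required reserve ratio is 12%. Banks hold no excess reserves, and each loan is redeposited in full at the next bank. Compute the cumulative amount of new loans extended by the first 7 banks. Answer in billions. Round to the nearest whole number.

Bank i lends (1 − rr)^i of the original deposit: Bank 1 lends 781·0.8800 = 687.2800, Bank 2 lends 781·0.8800² = 604.8064, and so on.
Summing a geometric series: total = 781·[0.8800·(1 − 0.8800^7) / (1 − 0.8800)] ≈ 3386.7120 billion.

R3387 billion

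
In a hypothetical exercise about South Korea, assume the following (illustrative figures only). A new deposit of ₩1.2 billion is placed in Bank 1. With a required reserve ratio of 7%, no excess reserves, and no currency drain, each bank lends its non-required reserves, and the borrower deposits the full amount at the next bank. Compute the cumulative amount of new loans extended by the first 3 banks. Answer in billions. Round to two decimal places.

₩3.12 billion

Bank i lends (1 − rr)^i of the original deposit: Bank 1 lends 1.2·0.9300 = 1.1160, Bank 2 lends 1.2·0.9300² ≈ 1.0379, and so on.
Summing a geometric series: total = 1.2·[0.9300·(1 − 0.9300^3) / (1 − 0.9300)] ≈ 3.1191 billion.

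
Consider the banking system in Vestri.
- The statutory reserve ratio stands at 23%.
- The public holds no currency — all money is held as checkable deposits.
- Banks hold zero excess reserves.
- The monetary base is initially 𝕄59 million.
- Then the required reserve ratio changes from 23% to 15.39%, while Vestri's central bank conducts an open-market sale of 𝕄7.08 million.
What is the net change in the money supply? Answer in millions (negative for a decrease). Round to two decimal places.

Before: m₁ = 1 / (0.23) ≈ 4.34783, MB₁ = 59, so M₁ = 4.34783 × 59 ≈ 256.522 million.
After: m₂ = 1 / (0.1539) ≈ 6.49773, MB₂ = 59 − 7.08 = 51.92, so M₂ = 6.49773 × 51.92 ≈ 337.3621 million.
ΔM = M₂ − M₁ = 337.3621 − 256.522 = 80.8401 million.

𝕄80.84 million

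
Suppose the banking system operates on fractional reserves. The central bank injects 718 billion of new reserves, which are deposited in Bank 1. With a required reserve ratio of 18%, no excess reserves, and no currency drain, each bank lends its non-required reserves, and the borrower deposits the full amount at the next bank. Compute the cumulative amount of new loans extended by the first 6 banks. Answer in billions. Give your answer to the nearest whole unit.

Bank i lends (1 − rr)^i of the original deposit: Bank 1 lends 718·0.8200 = 588.7600, Bank 2 lends 718·0.8200² = 482.7832, and so on.
Summing a geometric series: total = 718·[0.8200·(1 − 0.8200^6) / (1 − 0.8200)] ≈ 2276.5168 billion.

2277 billion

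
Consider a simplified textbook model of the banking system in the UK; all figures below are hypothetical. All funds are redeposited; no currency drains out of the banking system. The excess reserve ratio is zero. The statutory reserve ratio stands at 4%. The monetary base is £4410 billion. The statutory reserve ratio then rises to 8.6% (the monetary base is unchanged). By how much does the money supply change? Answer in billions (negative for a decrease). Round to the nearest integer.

-58971 billion

Initially m₁ = 1 / (0.04) = 25, so M₁ = 25 × 4410 = 110250 billion.
After the change m₂ = 1 / (0.086) ≈ 11.62791, so M₂ = 11.62791 × 4410 = 51279.0831 billion.
ΔM = M₂ − M₁ = 51279.0831 − 110250 = -58970.9169 billion.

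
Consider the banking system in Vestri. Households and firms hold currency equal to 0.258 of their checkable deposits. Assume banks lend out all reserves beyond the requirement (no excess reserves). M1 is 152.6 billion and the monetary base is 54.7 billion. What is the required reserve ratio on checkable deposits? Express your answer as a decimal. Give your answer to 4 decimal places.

Using m = M/MB = 152.6/54.7 ≈ 2.789762. Since m = (1 + c)/(c + rr + e), the denominator satisfies c + rr + e = (1 + c)/m = (1 + 0.258) / 2.789762 ≈ 0.450935.
With c = 0.258 and e = 0, the required reserve ratio on checkable deposits is 0.450935 − 0.258 − 0 = 0.192935.

0.1929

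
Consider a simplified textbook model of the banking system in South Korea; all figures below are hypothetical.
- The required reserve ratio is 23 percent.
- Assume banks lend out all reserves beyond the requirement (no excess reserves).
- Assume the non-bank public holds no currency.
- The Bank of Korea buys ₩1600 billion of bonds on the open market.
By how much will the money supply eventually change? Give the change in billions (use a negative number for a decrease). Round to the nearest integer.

The simple money multiplier is m = 1/rr = 1/0.23 ≈ 4.34783.
An open-market purchase increases the monetary base by 1600 billion, so ΔM = m × ΔMB = 4.34783 × 1600 = 6956.528 billion.

₩6957 billion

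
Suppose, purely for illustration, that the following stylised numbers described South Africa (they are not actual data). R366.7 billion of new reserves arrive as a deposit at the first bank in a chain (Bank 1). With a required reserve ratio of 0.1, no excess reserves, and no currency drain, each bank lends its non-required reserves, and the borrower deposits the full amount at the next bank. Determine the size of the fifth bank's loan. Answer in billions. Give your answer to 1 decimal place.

R216.5 billion

Each bank lends a fraction (1 − rr) = 0.9000 of the deposit it receives, so Bank 5 receives 366.7·0.9000^4 and lends 366.7·0.9000^5 ≈ 216.5327 billion.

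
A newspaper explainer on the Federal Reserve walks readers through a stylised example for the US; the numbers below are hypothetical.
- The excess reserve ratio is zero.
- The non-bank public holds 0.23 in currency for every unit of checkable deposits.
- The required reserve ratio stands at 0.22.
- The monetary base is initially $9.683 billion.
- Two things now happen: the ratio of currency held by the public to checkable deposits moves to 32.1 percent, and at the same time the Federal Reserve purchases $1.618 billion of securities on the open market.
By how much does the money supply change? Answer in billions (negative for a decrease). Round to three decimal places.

Before: m₁ = (1 + 0.23) / (0.22 + 0.23) ≈ 2.733333, MB₁ = 9.683, so M₁ = 2.733333 × 9.683 ≈ 26.4669 billion.
After: m₂ = (1 + 0.321) / (0.22 + 0.321) ≈ 2.441774, MB₂ = 9.683 + 1.618 = 11.301, so M₂ = 2.441774 × 11.301 ≈ 27.5945 billion.
ΔM = M₂ − M₁ = 27.5945 − 26.4669 = 1.1276 billion.

$1.128 billion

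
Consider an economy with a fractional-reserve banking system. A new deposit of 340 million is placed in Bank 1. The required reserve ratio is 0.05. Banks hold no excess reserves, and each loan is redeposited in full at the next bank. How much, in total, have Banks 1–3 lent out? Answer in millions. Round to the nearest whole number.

921 million

Bank i lends (1 − rr)^i of the original deposit: Bank 1 lends 340·0.9500 = 323.0000, Bank 2 lends 340·0.9500² = 306.8500, and so on.
Summing a geometric series: total = 340·[0.9500·(1 − 0.9500^3) / (1 − 0.9500)] = 921.3575 million.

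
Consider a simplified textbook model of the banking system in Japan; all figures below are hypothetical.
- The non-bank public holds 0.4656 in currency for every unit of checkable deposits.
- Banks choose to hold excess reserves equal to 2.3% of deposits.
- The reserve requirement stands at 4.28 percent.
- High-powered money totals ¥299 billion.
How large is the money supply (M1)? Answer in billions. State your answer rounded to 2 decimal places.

¥824.64 billion

The money multiplier is m = (1 + c) / (rr + e + c) = (1 + 0.4656) / (0.0428 + 0.023 + 0.4656) ≈ 2.757998.
So M = m × MB = 2.757998 × 299 ≈ 824.6414 billion.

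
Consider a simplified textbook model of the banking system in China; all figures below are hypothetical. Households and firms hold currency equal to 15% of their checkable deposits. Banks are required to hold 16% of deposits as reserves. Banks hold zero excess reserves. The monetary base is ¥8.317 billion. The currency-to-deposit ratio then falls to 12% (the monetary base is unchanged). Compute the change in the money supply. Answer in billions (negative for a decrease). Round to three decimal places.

¥2.415 billion

Initially m₁ = (1 + 0.15) / (0.16 + 0.15) ≈ 3.70968, so M₁ = 3.70968 × 8.317 ≈ 30.8534 billion.
After the change m₂ = (1 + 0.12) / (0.16 + 0.12) = 4, so M₂ = 4 × 8.317 = 33.268 billion.
ΔM = M₂ − M₁ = 33.268 − 30.8534 = 2.4146 billion.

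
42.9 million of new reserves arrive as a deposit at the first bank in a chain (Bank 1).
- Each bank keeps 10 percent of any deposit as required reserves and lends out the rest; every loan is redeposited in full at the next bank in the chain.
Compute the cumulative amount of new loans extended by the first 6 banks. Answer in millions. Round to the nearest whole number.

Bank i lends (1 − rr)^i of the original deposit: Bank 1 lends 42.9·0.9000 = 38.6100, Bank 2 lends 42.9·0.9000² = 34.7490, and so on.
Summing a geometric series: total = 42.9·[0.9000·(1 − 0.9000^6) / (1 − 0.9000)] ≈ 180.9106 million.

181 million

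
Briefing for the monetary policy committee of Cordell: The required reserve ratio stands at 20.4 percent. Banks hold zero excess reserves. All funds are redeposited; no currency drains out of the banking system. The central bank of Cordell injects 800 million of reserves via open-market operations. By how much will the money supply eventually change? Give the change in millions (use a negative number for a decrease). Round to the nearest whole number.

3922 million

The simple money multiplier is m = 1/rr = 1/0.204 ≈ 4.9020.
An open-market purchase increases the monetary base by 800 million, so ΔM = m × ΔMB = 4.9020 × 800 = 3921.6 million.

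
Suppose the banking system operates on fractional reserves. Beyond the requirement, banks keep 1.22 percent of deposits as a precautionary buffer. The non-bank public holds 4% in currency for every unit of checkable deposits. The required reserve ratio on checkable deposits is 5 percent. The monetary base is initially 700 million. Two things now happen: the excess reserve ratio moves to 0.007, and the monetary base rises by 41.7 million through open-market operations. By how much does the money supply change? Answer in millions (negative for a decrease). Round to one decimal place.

Before: m₁ = (1 + 0.04) / (0.05 + 0.0122 + 0.04) ≈ 10.17613, MB₁ = 700, so M₁ = 10.17613 × 700 = 7123.291 million.
After: m₂ = (1 + 0.04) / (0.05 + 0.007 + 0.04) ≈ 10.72165, MB₂ = 700 + 41.7 = 741.7, so M₂ = 10.72165 × 741.7 ≈ 7952.2478 million.
ΔM = M₂ − M₁ = 7952.2478 − 7123.291 = 828.9568 million.

829.0 million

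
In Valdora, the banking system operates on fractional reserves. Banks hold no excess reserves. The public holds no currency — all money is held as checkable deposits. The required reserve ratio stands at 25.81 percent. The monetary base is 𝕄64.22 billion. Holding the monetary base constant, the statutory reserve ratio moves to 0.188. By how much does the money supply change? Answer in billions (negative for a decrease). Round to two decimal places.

Initially m₁ = 1 / (0.2581) ≈ 3.87447, so M₁ = 3.87447 × 64.22 ≈ 248.8185 billion.
After the change m₂ = 1 / (0.188) ≈ 5.31915, so M₂ = 5.31915 × 64.22 ≈ 341.5958 billion.
ΔM = M₂ − M₁ = 341.5958 − 248.8185 = 92.7773 billion.

𝕄92.78 billion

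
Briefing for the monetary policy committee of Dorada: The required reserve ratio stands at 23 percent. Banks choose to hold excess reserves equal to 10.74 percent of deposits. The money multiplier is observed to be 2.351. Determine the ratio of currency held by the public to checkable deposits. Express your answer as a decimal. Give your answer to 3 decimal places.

0.153

Using m = 2.351. From m = (1 + c)/(c + rr + e), rearranging gives 1 + c = m·(c + rr + e), so c·(1 − m) = m·(rr + e) − 1.
Hence c = [m·(rr + e) − 1]/(1 − m) = [2.351 × (0.23 + 0.1074) − 1] / (1 − 2.351) ≈ 0.153052.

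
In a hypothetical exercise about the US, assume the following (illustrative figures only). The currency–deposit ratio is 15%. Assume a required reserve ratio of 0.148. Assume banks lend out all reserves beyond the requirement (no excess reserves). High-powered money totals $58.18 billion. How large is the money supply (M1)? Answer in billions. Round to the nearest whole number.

$225 billion

The money multiplier is m = (1 + c) / (rr + c) = (1 + 0.15) / (0.148 + 0.15) ≈ 3.8591.
So M = m × MB = 3.8591 × 58.18 ≈ 224.5224 billion.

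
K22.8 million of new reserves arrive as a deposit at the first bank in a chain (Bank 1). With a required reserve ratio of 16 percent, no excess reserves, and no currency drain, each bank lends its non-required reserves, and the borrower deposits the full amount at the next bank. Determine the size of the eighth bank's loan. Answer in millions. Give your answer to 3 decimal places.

Each bank lends a fraction (1 − rr) = 0.8400 of the deposit it receives, so Bank 8 receives 22.8·0.8400^7 and lends 22.8·0.8400^8 ≈ 5.6516 million.

K5.652 million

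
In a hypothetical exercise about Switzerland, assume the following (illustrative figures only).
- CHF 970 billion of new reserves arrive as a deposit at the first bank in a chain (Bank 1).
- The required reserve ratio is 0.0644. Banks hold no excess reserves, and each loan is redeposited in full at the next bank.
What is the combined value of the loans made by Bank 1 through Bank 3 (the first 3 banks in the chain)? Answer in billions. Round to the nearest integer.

Bank i lends (1 − rr)^i of the original deposit: Bank 1 lends 970·0.9356 = 907.5320, Bank 2 lends 970·0.9356² ≈ 849.0869, and so on.
Summing a geometric series: total = 970·[0.9356·(1 − 0.9356^3) / (1 − 0.9356)] ≈ 2551.0247 billion.

CHF 2551 billion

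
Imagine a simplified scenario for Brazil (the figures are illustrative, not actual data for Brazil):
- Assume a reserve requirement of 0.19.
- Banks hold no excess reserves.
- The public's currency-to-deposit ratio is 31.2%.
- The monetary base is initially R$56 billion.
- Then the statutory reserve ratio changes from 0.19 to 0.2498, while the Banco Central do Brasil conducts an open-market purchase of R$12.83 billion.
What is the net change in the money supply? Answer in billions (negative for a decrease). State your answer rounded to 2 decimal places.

Before: m₁ = (1 + 0.312) / (0.19 + 0.312) ≈ 2.61355, MB₁ = 56, so M₁ = 2.61355 × 56 = 146.3588 billion.
After: m₂ = (1 + 0.312) / (0.2498 + 0.312) ≈ 2.33535, MB₂ = 56 + 12.83 = 68.83, so M₂ = 2.33535 × 68.83 ≈ 160.7421 billion.
ΔM = M₂ − M₁ = 160.7421 − 146.3588 = 14.3833 billion.

R$14.38 billion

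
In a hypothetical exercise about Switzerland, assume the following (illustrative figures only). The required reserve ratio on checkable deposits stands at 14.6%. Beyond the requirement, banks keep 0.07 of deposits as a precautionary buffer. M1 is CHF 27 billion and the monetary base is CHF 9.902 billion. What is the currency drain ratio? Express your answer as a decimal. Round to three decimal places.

0.238

Using m = M/MB = 27/9.902 ≈ 2.726722. From m = (1 + c)/(c + rr + e), rearranging gives 1 + c = m·(c + rr + e), so c·(1 − m) = m·(rr + e) − 1.
Hence c = [m·(rr + e) − 1]/(1 − m) = [2.726722 × (0.146 + 0.07) − 1] / (1 − 2.726722) ≈ 0.238040.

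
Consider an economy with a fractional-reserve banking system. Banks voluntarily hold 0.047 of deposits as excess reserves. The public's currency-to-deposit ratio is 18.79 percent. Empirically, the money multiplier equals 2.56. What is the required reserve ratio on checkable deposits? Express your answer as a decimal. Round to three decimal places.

0.229

Using m = 2.56. Since m = (1 + c)/(c + rr + e), the denominator satisfies c + rr + e = (1 + c)/m = (1 + 0.1879) / 2.56 ≈ 0.464023.
With c = 0.1879 and e = 0.047, the required reserve ratio on checkable deposits is 0.464023 − 0.1879 − 0.047 = 0.229123.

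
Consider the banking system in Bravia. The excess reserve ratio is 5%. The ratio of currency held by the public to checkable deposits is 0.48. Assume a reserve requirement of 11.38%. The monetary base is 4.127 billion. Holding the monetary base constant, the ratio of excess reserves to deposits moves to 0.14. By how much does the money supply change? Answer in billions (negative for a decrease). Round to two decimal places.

-1.16 billion

Initially m₁ = (1 + 0.48) / (0.1138 + 0.05 + 0.48) ≈ 2.2989, so M₁ = 2.2989 × 4.127 ≈ 9.4876 billion.
After the change m₂ = (1 + 0.48) / (0.1138 + 0.14 + 0.48) ≈ 2.0169, so M₂ = 2.0169 × 4.127 ≈ 8.3237 billion.
ΔM = M₂ − M₁ = 8.3237 − 9.4876 = -1.1639 billion.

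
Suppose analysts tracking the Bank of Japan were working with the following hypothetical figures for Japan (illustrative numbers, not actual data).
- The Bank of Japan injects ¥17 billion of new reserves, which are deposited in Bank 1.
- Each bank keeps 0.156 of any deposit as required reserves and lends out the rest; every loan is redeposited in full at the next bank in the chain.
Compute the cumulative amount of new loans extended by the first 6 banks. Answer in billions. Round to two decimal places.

Bank i lends (1 − rr)^i of the original deposit: Bank 1 lends 17·0.8440 = 14.3480, Bank 2 lends 17·0.8440² ≈ 12.1097, and so on.
Summing a geometric series: total = 17·[0.8440·(1 − 0.8440^6) / (1 − 0.8440)] ≈ 58.7297 billion.

¥58.73 billion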